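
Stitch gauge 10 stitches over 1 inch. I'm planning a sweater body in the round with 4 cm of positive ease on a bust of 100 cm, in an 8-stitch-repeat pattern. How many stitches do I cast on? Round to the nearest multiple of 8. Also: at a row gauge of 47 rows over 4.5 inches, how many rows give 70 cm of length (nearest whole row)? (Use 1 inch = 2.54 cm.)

Cast on 408 stitches; work 288 rows.

Finished = 100 + 4 = 104 cm.
104 cm × 1/2.54 = 40.94 inches.
10/1 = 10 sts per in; 40.94 × 10 = 409.45 sts.
Nearest multiple of 8 → 408.
70 cm = 27.56 inches; × 10.444 = 287.84 → 288 rows.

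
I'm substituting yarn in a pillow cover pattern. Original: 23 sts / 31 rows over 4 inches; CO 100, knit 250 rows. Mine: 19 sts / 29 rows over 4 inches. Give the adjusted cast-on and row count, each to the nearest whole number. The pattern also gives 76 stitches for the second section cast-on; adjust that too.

Stitches: 100 × 19/23 = 82.61 → 83.
Rows: 250 × 29/31 = 233.87 → 234.
second section cast-on: 76 × 19/23 = 62.78 → 63.

Cast on 83 stitches; work 234 rows; second section cast-on 63 stitches.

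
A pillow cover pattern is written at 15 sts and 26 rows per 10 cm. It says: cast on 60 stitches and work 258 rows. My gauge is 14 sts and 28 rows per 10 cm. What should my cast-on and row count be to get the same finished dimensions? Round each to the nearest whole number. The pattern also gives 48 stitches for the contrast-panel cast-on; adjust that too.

Stitches: 60 × 14/15 = 56.00 → 56.
Rows: 258 × 28/26 = 277.85 → 278.
contrast-panel cast-on: 48 × 14/15 = 44.80 → 45.

Cast on 56 stitches; work 278 rows; contrast-panel cast-on 45 stitches.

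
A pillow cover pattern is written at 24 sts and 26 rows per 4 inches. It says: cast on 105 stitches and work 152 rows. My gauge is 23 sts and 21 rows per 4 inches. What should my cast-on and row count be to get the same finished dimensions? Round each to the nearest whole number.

Cast on 101 stitches; work 123 rows.

Stitches: 105 × 23/24 = 100.62 → 101.
Rows: 152 × 21/26 = 122.77 → 123.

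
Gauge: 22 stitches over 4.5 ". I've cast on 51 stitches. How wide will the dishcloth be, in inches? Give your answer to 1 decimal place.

22 stitches / 4.5 inch = 4.889 stitches per inch.
51 / 4.889 = 10.43 inches.

10.4 inches.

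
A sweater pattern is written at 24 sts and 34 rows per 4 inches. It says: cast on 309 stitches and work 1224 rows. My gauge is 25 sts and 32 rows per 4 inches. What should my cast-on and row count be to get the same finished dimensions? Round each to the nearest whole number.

Cast on 322 stitches; work 1152 rows.

Stitches: 309 × 25/24 = 321.88 → 322.
Rows: 1224 × 32/34 = 1152.00 → 1152.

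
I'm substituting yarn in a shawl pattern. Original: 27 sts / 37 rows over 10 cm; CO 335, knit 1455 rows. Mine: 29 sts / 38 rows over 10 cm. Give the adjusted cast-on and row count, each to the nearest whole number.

Cast on 360 stitches; work 1494 rows.

Stitches: 335 × 29/27 = 359.81 → 360.
Rows: 1455 × 38/37 = 1494.32 → 1494.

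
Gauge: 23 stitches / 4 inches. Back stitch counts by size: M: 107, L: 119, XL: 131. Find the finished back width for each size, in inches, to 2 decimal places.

M 18.61 inches; L 20.70 inches; XL 22.78 inches.

23/4 = 5.75 sts per in.
M: 107 / 5.75 = 18.609 → 18.61 in.
L: 119 / 5.75 = 20.696 → 20.70 in.
XL: 131 / 5.75 = 22.783 → 22.78 in.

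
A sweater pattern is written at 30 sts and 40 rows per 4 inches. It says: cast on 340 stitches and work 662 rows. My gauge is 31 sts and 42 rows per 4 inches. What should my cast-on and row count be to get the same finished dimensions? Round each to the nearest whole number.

Cast on 351 stitches; work 695 rows.

Stitches: 340 × 31/30 = 351.33 → 351.
Rows: 662 × 42/40 = 695.10 → 695.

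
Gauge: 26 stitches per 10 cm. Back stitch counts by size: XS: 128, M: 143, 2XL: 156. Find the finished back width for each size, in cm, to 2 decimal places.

XS 49.23 cm; M 55.00 cm; 2XL 60.00 cm.

26/10 = 2.6 sts per cm.
XS: 128 / 2.6 = 49.231 → 49.23 cm.
M: 143 / 2.6 = 55.000 → 55.00 cm.
2XL: 156 / 2.6 = 60.000 → 60.00 cm.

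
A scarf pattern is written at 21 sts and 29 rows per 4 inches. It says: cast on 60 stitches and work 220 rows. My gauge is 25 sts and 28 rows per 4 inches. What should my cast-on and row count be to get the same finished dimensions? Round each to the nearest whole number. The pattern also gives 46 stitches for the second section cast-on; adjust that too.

Stitches: 60 × 25/21 = 71.43 → 71.
Rows: 220 × 28/29 = 212.41 → 212.
second section cast-on: 46 × 25/21 = 54.76 → 55.

Cast on 71 stitches; work 212 rows; second section cast-on 55 stitches.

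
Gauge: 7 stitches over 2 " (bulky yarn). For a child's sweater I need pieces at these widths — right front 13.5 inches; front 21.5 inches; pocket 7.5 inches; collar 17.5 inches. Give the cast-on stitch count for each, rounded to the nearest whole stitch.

Rate = 7/2 = 3.5 sts per in.
right front: 13.5 × 3.5 = 47.25 → 47.
front: 21.5 × 3.5 = 75.25 → 75.
pocket: 7.5 × 3.5 = 26.25 → 26.
collar: 17.5 × 3.5 = 61.25 → 61.

right front 47; front 75; pocket 26; collar 61.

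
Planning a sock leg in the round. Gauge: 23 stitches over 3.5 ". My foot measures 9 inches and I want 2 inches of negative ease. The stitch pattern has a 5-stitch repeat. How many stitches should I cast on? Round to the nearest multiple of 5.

Finished = 9 − 2 = 7 inches.
23 / 3.5 = 6.571 sts/in.
7 × 6.571 = 46.00 sts.
Nearest multiple of 5: 45.

45 stitches.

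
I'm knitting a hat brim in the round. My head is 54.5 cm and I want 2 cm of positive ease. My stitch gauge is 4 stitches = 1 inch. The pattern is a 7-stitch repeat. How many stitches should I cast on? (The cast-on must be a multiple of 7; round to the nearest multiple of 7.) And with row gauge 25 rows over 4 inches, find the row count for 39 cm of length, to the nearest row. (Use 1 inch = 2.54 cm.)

Finished = 54.5 + 2 = 56.5 cm.
56.5 cm × 1/2.54 = 22.24 inches.
4/1 = 4 sts per in; 22.24 × 4 = 88.98 sts.
Nearest multiple of 7 → 91.
39 cm = 15.35 inches; × 6.25 = 95.96 → 96 rows.

Cast on 91 stitches; work 96 rows.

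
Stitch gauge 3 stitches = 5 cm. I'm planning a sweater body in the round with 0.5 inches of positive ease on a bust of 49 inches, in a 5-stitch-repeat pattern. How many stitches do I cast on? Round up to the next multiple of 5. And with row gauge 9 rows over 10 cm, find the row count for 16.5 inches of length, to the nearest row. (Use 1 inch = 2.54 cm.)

Cast on 80 stitches; work 38 rows.

Finished = 49 + 0.5 = 49.5 inches.
49.5 inches × 2.54 = 125.73 cm.
3/5 = 0.6 sts per cm; 125.73 × 0.6 = 75.44 sts.
Next multiple of 5 → 80.
16.5 inches = 41.91 cm; × 0.9 = 37.72 → 38 rows.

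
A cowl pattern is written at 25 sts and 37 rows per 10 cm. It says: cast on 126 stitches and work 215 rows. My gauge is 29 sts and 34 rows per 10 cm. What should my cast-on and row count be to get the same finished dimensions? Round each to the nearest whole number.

Stitches: 126 × 29/25 = 146.16 → 146.
Rows: 215 × 34/37 = 197.57 → 198.

Cast on 146 stitches; work 198 rows.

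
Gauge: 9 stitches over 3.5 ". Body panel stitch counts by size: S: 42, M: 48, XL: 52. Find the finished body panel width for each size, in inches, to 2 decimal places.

9/3.5 = 2.571 sts per in.
S: 42 / 2.571 = 16.333 → 16.33 in.
M: 48 / 2.571 = 18.667 → 18.67 in.
XL: 52 / 2.571 = 20.222 → 20.22 in.

S 16.33 inches; M 18.67 inches; XL 20.22 inches.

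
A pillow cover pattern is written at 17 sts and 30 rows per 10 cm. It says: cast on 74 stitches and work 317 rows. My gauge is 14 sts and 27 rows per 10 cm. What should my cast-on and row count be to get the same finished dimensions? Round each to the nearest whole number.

Cast on 61 stitches; work 285 rows.

Stitches: 74 × 14/17 = 60.94 → 61.
Rows: 317 × 27/30 = 285.30 → 285.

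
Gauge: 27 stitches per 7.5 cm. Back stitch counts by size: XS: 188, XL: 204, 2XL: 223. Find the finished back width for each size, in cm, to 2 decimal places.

27/7.5 = 3.6 sts per cm.
XS: 188 / 3.6 = 52.222 → 52.22 cm.
XL: 204 / 3.6 = 56.667 → 56.67 cm.
2XL: 223 / 3.6 = 61.944 → 61.94 cm.

XS 52.22 cm; XL 56.67 cm; 2XL 61.94 cm.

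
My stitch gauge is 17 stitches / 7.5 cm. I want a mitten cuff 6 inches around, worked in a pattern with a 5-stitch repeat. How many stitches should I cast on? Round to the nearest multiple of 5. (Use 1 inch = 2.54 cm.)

6 in = 6 × 2.54 = 15.24 cm.
17 / 7.5 = 2.267 sts/cm.
15.24 × 2.267 = 34.54 sts.
→ 35.

35 stitches.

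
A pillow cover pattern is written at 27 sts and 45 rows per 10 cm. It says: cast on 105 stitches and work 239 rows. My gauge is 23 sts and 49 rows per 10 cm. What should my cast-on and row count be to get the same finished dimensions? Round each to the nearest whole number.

Stitches: 105 × 23/27 = 89.44 → 89.
Rows: 239 × 49/45 = 260.24 → 260.

Cast on 89 stitches; work 260 rows.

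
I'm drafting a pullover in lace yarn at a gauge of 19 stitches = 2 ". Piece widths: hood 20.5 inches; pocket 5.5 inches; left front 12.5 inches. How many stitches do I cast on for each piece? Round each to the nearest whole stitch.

Rate = 19/2 = 9.5 sts per in.
hood: 20.5 × 9.5 = 194.75 → 195.
pocket: 5.5 × 9.5 = 52.25 → 52.
left front: 12.5 × 9.5 = 118.75 → 119.

hood 195; pocket 52; left front 119.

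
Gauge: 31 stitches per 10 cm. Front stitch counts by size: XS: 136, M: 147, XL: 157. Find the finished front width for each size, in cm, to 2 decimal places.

31/10 = 3.1 sts per cm.
XS: 136 / 3.1 = 43.871 → 43.87 cm.
M: 147 / 3.1 = 47.419 → 47.42 cm.
XL: 157 / 3.1 = 50.645 → 50.65 cm.

XS 43.87 cm; M 47.42 cm; XL 50.65 cm.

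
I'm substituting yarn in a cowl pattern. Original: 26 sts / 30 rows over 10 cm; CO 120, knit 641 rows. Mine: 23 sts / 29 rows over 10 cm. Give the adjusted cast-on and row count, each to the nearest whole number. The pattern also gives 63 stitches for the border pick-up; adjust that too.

Stitches: 120 × 23/26 = 106.15 → 106.
Rows: 641 × 29/30 = 619.63 → 620.
border pick-up: 63 × 23/26 = 55.73 → 56.

Cast on 106 stitches; work 620 rows; border pick-up 56 stitches.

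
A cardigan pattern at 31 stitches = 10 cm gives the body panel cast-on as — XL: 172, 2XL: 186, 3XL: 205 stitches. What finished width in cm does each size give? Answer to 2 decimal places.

31/10 = 3.1 sts per cm.
XL: 172 / 3.1 = 55.484 → 55.48 cm.
2XL: 186 / 3.1 = 60.000 → 60.00 cm.
3XL: 205 / 3.1 = 66.129 → 66.13 cm.

XL 55.48 cm; 2XL 60.00 cm; 3XL 66.13 cm.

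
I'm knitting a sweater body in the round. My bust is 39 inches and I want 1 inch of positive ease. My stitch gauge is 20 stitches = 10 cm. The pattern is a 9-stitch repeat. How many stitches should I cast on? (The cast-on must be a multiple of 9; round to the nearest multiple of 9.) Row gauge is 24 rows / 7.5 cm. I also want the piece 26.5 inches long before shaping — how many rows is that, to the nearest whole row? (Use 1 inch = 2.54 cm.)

Finished = 39 + 1 = 40 inches.
40 inches × 2.54 = 101.60 cm.
20/10 = 2 sts per cm; 101.60 × 2 = 203.20 sts.
Nearest multiple of 9 → 207.
26.5 inches = 67.31 cm; × 3.2 = 215.39 → 215 rows.

Cast on 207 stitches; work 215 rows.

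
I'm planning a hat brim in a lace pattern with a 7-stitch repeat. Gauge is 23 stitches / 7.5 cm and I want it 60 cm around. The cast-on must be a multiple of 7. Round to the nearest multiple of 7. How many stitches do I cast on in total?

23 / 7.5 = 3.067 sts per cm.
60 × 3.067 = 184.00 sts.
Nearest multiple of 7: 182.

CO 182 sts.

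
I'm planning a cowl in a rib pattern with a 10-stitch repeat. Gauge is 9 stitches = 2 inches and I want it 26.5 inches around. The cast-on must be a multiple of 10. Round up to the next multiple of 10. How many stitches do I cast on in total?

CO 120 sts.

9 / 2 = 4.5 sts per inch.
26.5 × 4.5 = 119.25 sts.
Next multiple of 10: 120.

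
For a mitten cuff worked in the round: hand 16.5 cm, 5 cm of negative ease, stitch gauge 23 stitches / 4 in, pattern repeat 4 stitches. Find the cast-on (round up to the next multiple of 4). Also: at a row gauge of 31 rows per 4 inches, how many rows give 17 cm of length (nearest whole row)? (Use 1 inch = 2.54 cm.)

Cast on 28 stitches; work 52 rows.

Finished = 16.5 − 5 = 11.5 cm.
11.5 cm × 1/2.54 = 4.53 inches.
23/4 = 5.75 sts per in; 4.53 × 5.75 = 26.03 sts.
Next multiple of 4 → 28.
17 cm = 6.69 inches; × 7.75 = 51.87 → 52 rows.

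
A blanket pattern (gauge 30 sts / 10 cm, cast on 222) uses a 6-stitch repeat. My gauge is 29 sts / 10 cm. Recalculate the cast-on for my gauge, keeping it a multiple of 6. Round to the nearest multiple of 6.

222 × 29 / 30 = 214.60.
Nearest multiple of 6: 216.

216 stitches.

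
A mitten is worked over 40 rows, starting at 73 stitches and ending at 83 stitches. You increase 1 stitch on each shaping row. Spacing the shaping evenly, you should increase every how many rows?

Increase every 4th row.

Stitches to add: |83 − 73| = 10.
Shaping rows needed: 10 / 1 = 10.
40 rows / 10 = every 4 rows.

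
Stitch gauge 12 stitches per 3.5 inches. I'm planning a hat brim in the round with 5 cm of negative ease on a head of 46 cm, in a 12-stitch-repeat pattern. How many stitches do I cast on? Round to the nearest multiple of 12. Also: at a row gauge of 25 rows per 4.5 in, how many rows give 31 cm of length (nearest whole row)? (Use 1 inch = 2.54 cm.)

Cast on 60 stitches; work 68 rows.

Finished = 46 − 5 = 41 cm.
41 cm × 1/2.54 = 16.14 inches.
12/3.5 = 3.429 sts per in; 16.14 × 3.429 = 55.34 sts.
Nearest multiple of 12 → 60.
31 cm = 12.20 inches; × 5.556 = 67.80 → 68 rows.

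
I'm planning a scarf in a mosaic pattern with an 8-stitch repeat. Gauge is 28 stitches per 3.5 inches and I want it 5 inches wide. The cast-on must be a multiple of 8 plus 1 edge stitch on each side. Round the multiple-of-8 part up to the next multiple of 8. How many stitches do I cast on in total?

CO 42 sts.

28 / 3.5 = 8 sts per inch.
5 × 8 = 40.00 sts.
Less 2 edge sts → 38.00 for the repeat.
Next multiple of 8: 40.
Add back 2 edge sts → 42.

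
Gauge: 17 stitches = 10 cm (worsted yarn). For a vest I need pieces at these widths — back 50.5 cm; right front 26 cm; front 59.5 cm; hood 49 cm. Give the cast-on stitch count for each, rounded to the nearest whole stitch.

Rate = 17/10 = 1.7 sts per cm.
back: 50.5 × 1.7 = 85.85 → 86.
right front: 26 × 1.7 = 44.20 → 44.
front: 59.5 × 1.7 = 101.15 → 101.
hood: 49 × 1.7 = 83.30 → 83.

back 86; right front 44; front 101; hood 83.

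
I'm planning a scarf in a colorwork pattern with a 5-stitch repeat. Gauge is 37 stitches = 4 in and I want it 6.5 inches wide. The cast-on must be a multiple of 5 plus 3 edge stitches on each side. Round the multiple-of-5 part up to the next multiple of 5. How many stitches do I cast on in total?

37 / 4 = 9.25 sts per inch.
6.5 × 9.25 = 60.12 sts.
Less 6 edge sts → 54.12 for the repeat.
Next multiple of 5: 55.
Add back 6 edge sts → 61.

CO 61 sts.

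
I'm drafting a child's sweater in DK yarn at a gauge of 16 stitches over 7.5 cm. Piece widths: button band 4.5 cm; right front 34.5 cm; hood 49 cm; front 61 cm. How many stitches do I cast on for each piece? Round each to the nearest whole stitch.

button band 10; right front 74; hood 105; front 130.

Rate = 16/7.5 = 2.133 sts per cm.
button band: 4.5 × 2.133 = 9.60 → 10.
right front: 34.5 × 2.133 = 73.60 → 74.
hood: 49 × 2.133 = 104.53 → 105.
front: 61 × 2.133 = 130.13 → 130.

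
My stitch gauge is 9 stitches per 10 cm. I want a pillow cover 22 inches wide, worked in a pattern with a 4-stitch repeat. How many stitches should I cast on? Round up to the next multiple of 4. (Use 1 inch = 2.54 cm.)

52 stitches.

22 in = 22 × 2.54 = 55.88 cm.
9 / 10 = 0.9 sts/cm.
55.88 × 0.9 = 50.29 sts.
→ 52.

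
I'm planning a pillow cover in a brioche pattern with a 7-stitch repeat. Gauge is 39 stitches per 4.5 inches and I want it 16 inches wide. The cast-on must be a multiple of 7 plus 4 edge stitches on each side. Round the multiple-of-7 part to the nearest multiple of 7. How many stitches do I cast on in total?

141 stitches.

39 / 4.5 = 8.667 sts per inch.
16 × 8.667 = 138.67 sts.
Less 8 edge sts → 130.67 for the repeat.
Nearest multiple of 7: 133.
Add back 8 edge sts → 141.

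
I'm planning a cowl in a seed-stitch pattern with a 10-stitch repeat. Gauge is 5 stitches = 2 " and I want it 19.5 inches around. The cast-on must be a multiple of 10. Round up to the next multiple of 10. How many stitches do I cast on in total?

50 stitches.

5 / 2 = 2.5 sts per inch.
19.5 × 2.5 = 48.75 sts.
Next multiple of 10: 50.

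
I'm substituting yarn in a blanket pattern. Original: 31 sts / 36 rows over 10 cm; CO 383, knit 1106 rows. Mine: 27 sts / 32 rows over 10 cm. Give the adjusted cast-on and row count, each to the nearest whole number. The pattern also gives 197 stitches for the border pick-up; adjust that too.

Cast on 334 stitches; work 983 rows; border pick-up 172 stitches.

Stitches: 383 × 27/31 = 333.58 → 334.
Rows: 1106 × 32/36 = 983.11 → 983.
border pick-up: 197 × 27/31 = 171.58 → 172.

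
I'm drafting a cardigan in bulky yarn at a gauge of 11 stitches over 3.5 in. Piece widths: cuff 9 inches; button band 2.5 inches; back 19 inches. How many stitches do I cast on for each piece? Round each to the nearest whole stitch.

cuff 28; button band 8; back 60.

Rate = 11/3.5 = 3.143 sts per in.
cuff: 9 × 3.143 = 28.29 → 28.
button band: 2.5 × 3.143 = 7.86 → 8.
back: 19 × 3.143 = 59.71 → 60.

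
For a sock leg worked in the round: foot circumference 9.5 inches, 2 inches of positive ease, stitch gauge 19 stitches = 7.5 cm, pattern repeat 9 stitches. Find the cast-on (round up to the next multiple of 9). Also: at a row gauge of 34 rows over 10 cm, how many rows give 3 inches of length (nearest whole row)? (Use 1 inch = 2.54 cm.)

Cast on 81 stitches; work 26 rows.

Finished = 9.5 + 2 = 11.5 inches.
11.5 inches × 2.54 = 29.21 cm.
19/7.5 = 2.533 sts per cm; 29.21 × 2.533 = 74.00 sts.
Next multiple of 9 → 81.
3 inches = 7.62 cm; × 3.4 = 25.91 → 26 rows.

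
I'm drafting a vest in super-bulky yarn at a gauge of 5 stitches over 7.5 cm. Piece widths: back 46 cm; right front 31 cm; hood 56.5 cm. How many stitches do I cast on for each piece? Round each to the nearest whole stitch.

back 31; right front 21; hood 38.

Rate = 5/7.5 = 0.667 sts per cm.
back: 46 × 0.667 = 30.67 → 31.
right front: 31 × 0.667 = 20.67 → 21.
hood: 56.5 × 0.667 = 37.67 → 38.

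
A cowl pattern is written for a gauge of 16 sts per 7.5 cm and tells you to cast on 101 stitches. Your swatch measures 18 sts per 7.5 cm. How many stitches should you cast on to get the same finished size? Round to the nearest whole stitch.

Cast on 114 stitches.

Scale factor = 18 / 16 = 1.125.
101 × 18 / 16 = 113.62 sts.
→ 114 sts.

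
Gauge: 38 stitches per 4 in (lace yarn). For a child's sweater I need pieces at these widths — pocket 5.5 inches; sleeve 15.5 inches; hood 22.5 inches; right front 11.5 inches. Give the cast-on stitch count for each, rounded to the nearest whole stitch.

Rate = 38/4 = 9.5 sts per in.
pocket: 5.5 × 9.5 = 52.25 → 52.
sleeve: 15.5 × 9.5 = 147.25 → 147.
hood: 22.5 × 9.5 = 213.75 → 214.
right front: 11.5 × 9.5 = 109.25 → 109.

pocket 52; sleeve 147; hood 214; right front 109.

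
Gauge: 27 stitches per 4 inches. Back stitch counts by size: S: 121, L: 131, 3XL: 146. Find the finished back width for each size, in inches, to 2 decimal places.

27/4 = 6.75 sts per in.
S: 121 / 6.75 = 17.926 → 17.93 in.
L: 131 / 6.75 = 19.407 → 19.41 in.
3XL: 146 / 6.75 = 21.630 → 21.63 in.

S 17.93 inches; L 19.41 inches; 3XL 21.63 inches.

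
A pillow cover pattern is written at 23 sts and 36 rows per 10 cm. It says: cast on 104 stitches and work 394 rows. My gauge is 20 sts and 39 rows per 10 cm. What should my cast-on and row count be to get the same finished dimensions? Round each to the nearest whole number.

Stitches: 104 × 20/23 = 90.43 → 90.
Rows: 394 × 39/36 = 426.83 → 427.

Cast on 90 stitches; work 427 rows.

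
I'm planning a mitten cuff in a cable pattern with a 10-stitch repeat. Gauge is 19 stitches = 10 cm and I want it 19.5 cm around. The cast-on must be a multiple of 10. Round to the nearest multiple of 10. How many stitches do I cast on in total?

19 / 10 = 1.9 sts per cm.
19.5 × 1.9 = 37.05 sts.
Nearest multiple of 10: 40.

Cast on 40 stitches.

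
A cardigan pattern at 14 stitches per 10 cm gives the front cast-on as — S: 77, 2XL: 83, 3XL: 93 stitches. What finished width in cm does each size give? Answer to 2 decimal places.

14/10 = 1.4 sts per cm.
S: 77 / 1.4 = 55.000 → 55.00 cm.
2XL: 83 / 1.4 = 59.286 → 59.29 cm.
3XL: 93 / 1.4 = 66.429 → 66.43 cm.

S 55.00 cm; 2XL 59.29 cm; 3XL 66.43 cm.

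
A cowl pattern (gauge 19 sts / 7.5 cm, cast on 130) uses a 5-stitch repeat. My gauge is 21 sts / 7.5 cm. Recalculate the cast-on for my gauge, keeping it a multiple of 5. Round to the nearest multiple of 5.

Cast on 145 stitches.

130 × 21 / 19 = 143.68.
Nearest multiple of 5: 145.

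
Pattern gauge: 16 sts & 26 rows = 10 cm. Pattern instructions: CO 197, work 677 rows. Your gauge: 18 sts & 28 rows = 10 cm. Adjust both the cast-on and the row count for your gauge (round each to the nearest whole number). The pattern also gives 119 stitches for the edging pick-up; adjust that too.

Stitches: 197 × 18/16 = 221.62 → 222.
Rows: 677 × 28/26 = 729.08 → 729.
edging pick-up: 119 × 18/16 = 133.88 → 134.

Cast on 222 stitches; work 729 rows; edging pick-up 134 stitches.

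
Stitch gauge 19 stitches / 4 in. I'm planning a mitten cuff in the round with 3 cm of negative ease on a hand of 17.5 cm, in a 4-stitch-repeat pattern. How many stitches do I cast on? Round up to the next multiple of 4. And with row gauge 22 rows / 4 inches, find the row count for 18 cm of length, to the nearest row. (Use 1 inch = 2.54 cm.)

Finished = 17.5 − 3 = 14.5 cm.
14.5 cm × 1/2.54 = 5.71 inches.
19/4 = 4.75 sts per in; 5.71 × 4.75 = 27.12 sts.
Next multiple of 4 → 28.
18 cm = 7.09 inches; × 5.5 = 38.98 → 39 rows.

Cast on 28 stitches; work 39 rows.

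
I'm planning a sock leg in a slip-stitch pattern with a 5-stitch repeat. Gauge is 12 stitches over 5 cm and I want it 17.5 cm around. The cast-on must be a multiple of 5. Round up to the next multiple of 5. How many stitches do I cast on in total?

12 / 5 = 2.4 sts per cm.
17.5 × 2.4 = 42.00 sts.
Next multiple of 5: 45.

Cast on 45 stitches.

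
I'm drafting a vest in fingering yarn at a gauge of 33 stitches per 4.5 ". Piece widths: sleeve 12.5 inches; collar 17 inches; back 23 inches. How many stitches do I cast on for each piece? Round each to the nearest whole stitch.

Rate = 33/4.5 = 7.333 sts per in.
sleeve: 12.5 × 7.333 = 91.67 → 92.
collar: 17 × 7.333 = 124.67 → 125.
back: 23 × 7.333 = 168.67 → 169.

sleeve 92; collar 125; back 169.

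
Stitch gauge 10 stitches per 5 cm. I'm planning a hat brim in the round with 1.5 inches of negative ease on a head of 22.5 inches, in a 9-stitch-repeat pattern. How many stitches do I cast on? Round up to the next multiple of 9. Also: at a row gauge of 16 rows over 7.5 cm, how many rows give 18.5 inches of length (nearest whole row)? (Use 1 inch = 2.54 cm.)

Finished = 22.5 − 1.5 = 21 inches.
21 inches × 2.54 = 53.34 cm.
10/5 = 2 sts per cm; 53.34 × 2 = 106.68 sts.
Next multiple of 9 → 108.
18.5 inches = 46.99 cm; × 2.133 = 100.25 → 100 rows.

Cast on 108 stitches; work 100 rows.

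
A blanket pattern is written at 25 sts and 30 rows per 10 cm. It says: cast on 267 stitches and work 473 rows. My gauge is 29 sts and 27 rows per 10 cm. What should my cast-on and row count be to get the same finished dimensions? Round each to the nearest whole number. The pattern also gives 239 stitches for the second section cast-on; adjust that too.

Cast on 310 stitches; work 426 rows; second section cast-on 277 stitches.

Stitches: 267 × 29/25 = 309.72 → 310.
Rows: 473 × 27/30 = 425.70 → 426.
second section cast-on: 239 × 29/25 = 277.24 → 277.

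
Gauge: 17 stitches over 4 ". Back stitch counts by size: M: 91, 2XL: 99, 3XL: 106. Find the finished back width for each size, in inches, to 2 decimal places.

M 21.41 inches; 2XL 23.29 inches; 3XL 24.94 inches.

17/4 = 4.25 sts per in.
M: 91 / 4.25 = 21.412 → 21.41 in.
2XL: 99 / 4.25 = 23.294 → 23.29 in.
3XL: 106 / 4.25 = 24.941 → 24.94 in.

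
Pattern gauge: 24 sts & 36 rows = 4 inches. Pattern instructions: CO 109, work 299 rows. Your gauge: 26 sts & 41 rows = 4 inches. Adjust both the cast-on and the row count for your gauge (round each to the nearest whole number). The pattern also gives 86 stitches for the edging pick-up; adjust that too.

Cast on 118 stitches; work 341 rows; edging pick-up 93 stitches.

Stitches: 109 × 26/24 = 118.08 → 118.
Rows: 299 × 41/36 = 340.53 → 341.
edging pick-up: 86 × 26/24 = 93.17 → 93.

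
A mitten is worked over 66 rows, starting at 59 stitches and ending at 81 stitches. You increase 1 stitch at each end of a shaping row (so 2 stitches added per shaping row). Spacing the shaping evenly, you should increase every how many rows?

Increase every 6th row.

Stitches to add: |81 − 59| = 22.
Shaping rows needed: 22 / 2 = 11.
66 rows / 11 = every 6 rows.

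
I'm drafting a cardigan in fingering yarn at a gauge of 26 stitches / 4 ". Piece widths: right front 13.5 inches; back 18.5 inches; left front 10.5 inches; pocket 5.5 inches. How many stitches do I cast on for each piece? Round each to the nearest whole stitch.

Rate = 26/4 = 6.5 sts per in.
right front: 13.5 × 6.5 = 87.75 → 88.
back: 18.5 × 6.5 = 120.25 → 120.
left front: 10.5 × 6.5 = 68.25 → 68.
pocket: 5.5 × 6.5 = 35.75 → 36.

right front 88; back 120; left front 68; pocket 36.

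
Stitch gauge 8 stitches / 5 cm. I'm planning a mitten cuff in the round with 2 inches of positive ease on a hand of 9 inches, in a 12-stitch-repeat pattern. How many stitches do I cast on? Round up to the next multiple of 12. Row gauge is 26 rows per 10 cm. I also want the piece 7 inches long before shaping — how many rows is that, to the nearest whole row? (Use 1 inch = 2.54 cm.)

Cast on 48 stitches; work 46 rows.

Finished = 9 + 2 = 11 inches.
11 inches × 2.54 = 27.94 cm.
8/5 = 1.6 sts per cm; 27.94 × 1.6 = 44.70 sts.
Next multiple of 12 → 48.
7 inches = 17.78 cm; × 2.6 = 46.23 → 46 rows.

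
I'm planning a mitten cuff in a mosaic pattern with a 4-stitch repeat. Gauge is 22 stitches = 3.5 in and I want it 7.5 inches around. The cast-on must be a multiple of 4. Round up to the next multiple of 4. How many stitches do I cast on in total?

22 / 3.5 = 6.286 sts per inch.
7.5 × 6.286 = 47.14 sts.
Next multiple of 4: 48.

Cast on 48 stitches.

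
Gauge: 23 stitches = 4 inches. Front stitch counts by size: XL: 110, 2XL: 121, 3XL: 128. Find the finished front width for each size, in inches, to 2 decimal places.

23/4 = 5.75 sts per in.
XL: 110 / 5.75 = 19.130 → 19.13 in.
2XL: 121 / 5.75 = 21.043 → 21.04 in.
3XL: 128 / 5.75 = 22.261 → 22.26 in.

XL 19.13 inches; 2XL 21.04 inches; 3XL 22.26 inches.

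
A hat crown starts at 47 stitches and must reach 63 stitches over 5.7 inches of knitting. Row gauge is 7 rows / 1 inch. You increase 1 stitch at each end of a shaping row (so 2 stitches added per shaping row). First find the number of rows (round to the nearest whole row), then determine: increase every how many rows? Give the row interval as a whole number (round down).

Increase every 5th row.

Rows = 5.7 × 7 = 39.9 → 40 rows.
Stitches to add: 16 → 8 shaping rows (at 2 st each).
40 / 8 = 5.00 → every 5 rows.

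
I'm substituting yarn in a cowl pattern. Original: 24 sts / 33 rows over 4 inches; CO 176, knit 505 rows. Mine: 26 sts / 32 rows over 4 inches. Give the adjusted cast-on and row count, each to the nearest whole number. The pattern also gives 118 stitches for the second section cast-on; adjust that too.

Cast on 191 stitches; work 490 rows; second section cast-on 128 stitches.

Stitches: 176 × 26/24 = 190.67 → 191.
Rows: 505 × 32/33 = 489.70 → 490.
second section cast-on: 118 × 26/24 = 127.83 → 128.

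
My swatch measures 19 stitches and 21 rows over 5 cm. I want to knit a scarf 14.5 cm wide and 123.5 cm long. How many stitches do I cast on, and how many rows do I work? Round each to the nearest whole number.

Cast on 55 stitches and work 519 rows.

Stitch gauge = 19/5 = 3.8 sts/cm; 14.5 × 3.8 = 55.10 → 55 sts.
Row gauge = 21/5 = 4.2 rows/cm; 123.5 × 4.2 = 518.70 → 519 rows.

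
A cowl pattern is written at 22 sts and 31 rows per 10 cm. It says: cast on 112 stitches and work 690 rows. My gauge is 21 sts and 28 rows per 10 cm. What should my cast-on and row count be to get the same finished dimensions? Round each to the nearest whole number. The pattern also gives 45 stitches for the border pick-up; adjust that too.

Cast on 107 stitches; work 623 rows; border pick-up 43 stitches.

Stitches: 112 × 21/22 = 106.91 → 107.
Rows: 690 × 28/31 = 623.23 → 623.
border pick-up: 45 × 21/22 = 42.95 → 43.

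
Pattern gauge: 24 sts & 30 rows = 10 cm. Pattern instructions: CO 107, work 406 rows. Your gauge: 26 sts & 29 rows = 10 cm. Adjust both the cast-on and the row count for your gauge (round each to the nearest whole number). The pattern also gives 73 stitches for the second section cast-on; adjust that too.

Stitches: 107 × 26/24 = 115.92 → 116.
Rows: 406 × 29/30 = 392.47 → 392.
second section cast-on: 73 × 26/24 = 79.08 → 79.

Cast on 116 stitches; work 392 rows; second section cast-on 79 stitches.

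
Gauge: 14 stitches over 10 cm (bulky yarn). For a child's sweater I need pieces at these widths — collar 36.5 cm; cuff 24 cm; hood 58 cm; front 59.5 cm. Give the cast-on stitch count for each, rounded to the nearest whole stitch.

collar 51; cuff 34; hood 81; front 83.

Rate = 14/10 = 1.4 sts per cm.
collar: 36.5 × 1.4 = 51.10 → 51.
cuff: 24 × 1.4 = 33.60 → 34.
hood: 58 × 1.4 = 81.20 → 81.
front: 59.5 × 1.4 = 83.30 → 83.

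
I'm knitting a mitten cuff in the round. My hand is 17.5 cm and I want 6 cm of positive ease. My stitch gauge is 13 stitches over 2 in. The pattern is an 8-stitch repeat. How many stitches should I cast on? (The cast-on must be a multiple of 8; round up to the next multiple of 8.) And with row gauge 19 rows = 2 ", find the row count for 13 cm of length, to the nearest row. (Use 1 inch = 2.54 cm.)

Finished = 17.5 + 6 = 23.5 cm.
23.5 cm × 1/2.54 = 9.25 inches.
13/2 = 6.5 sts per in; 9.25 × 6.5 = 60.14 sts.
Next multiple of 8 → 64.
13 cm = 5.12 inches; × 9.5 = 48.62 → 49 rows.

Cast on 64 stitches; work 49 rows.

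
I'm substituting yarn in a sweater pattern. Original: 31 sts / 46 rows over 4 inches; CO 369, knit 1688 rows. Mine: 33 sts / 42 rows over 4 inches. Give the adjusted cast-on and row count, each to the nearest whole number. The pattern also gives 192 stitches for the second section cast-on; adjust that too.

Stitches: 369 × 33/31 = 392.81 → 393.
Rows: 1688 × 42/46 = 1541.22 → 1541.
second section cast-on: 192 × 33/31 = 204.39 → 204.

Cast on 393 stitches; work 1541 rows; second section cast-on 204 stitches.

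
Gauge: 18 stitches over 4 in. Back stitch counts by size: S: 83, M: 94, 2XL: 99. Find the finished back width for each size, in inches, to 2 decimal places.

S 18.44 inches; M 20.89 inches; 2XL 22.00 inches.

18/4 = 4.5 sts per in.
S: 83 / 4.5 = 18.444 → 18.44 in.
M: 94 / 4.5 = 20.889 → 20.89 in.
2XL: 99 / 4.5 = 22.000 → 22.00 in.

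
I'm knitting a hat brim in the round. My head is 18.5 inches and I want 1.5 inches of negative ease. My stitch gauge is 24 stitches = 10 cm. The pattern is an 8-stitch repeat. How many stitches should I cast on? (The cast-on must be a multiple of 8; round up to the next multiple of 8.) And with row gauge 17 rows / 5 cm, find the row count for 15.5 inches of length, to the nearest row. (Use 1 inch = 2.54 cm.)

Finished = 18.5 − 1.5 = 17 inches.
17 inches × 2.54 = 43.18 cm.
24/10 = 2.4 sts per cm; 43.18 × 2.4 = 103.63 sts.
Next multiple of 8 → 104.
15.5 inches = 39.37 cm; × 3.4 = 133.86 → 134 rows.

Cast on 104 stitches; work 134 rows.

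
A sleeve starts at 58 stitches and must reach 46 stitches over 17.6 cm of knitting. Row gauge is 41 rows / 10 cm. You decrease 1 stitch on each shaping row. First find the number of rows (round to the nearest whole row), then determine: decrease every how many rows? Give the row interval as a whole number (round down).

Rows = 17.6 × 4.1 = 72.2 → 72 rows.
Stitches to remove: 12 → 12 shaping rows (at 1 st each).
72 / 12 = 6.00 → every 6 rows.

Decrease every 6th row.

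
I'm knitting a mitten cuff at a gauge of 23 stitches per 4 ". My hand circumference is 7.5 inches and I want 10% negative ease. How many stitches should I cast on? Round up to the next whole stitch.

39 stitches.

Finished = 7.5 × 0.90 = 6.75 in.
23 / 4 = 5.75 sts per inch.
6.75 × 5.75 = 38.81 sts.
→ 39 sts.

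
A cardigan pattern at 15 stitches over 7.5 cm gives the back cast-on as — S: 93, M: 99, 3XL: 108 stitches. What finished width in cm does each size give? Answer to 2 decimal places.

15/7.5 = 2 sts per cm.
S: 93 / 2 = 46.500 → 46.50 cm.
M: 99 / 2 = 49.500 → 49.50 cm.
3XL: 108 / 2 = 54.000 → 54.00 cm.

S 46.50 cm; M 49.50 cm; 3XL 54.00 cm.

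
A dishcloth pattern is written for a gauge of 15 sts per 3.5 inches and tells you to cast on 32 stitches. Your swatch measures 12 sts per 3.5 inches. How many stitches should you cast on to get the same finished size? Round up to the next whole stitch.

Scale factor = 12 / 15 = 0.800.
32 × 12 / 15 = 25.60 sts.
→ 26 sts.

26 stitches.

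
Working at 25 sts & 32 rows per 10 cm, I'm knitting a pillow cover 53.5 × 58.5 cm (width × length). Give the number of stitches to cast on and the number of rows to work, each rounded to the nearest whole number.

Cast on 134 stitches and work 187 rows.

Stitch gauge = 25/10 = 2.5 sts/cm; 53.5 × 2.5 = 133.75 → 134 sts.
Row gauge = 32/10 = 3.2 rows/cm; 58.5 × 3.2 = 187.20 → 187 rows.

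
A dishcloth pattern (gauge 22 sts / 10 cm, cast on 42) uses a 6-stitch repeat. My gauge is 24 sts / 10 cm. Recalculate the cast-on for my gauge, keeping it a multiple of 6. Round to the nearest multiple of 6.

42 × 24 / 22 = 45.82.
Nearest multiple of 6: 48.

CO 48 sts.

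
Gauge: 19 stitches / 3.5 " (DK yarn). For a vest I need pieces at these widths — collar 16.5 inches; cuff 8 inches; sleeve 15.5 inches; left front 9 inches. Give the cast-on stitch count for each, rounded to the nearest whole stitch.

Rate = 19/3.5 = 5.429 sts per in.
collar: 16.5 × 5.429 = 89.57 → 90.
cuff: 8 × 5.429 = 43.43 → 43.
sleeve: 15.5 × 5.429 = 84.14 → 84.
left front: 9 × 5.429 = 48.86 → 49.

collar 90; cuff 43; sleeve 84; left front 49.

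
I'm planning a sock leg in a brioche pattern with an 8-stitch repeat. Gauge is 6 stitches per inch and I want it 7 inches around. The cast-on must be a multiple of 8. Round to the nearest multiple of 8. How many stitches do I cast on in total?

Cast on 40 stitches.

6 / 1 = 6 sts per inch.
7 × 6 = 42.00 sts.
Nearest multiple of 8: 40.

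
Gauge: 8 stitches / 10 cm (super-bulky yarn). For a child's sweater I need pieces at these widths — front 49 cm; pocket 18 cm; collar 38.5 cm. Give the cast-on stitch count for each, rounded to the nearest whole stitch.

Rate = 8/10 = 0.8 sts per cm.
front: 49 × 0.8 = 39.20 → 39.
pocket: 18 × 0.8 = 14.40 → 14.
collar: 38.5 × 0.8 = 30.80 → 31.

front 39; pocket 14; collar 31.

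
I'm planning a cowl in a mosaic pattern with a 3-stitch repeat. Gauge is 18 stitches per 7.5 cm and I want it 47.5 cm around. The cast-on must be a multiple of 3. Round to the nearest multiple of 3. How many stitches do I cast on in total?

Cast on 114 stitches.

18 / 7.5 = 2.4 sts per cm.
47.5 × 2.4 = 114.00 sts.
Nearest multiple of 3: 114.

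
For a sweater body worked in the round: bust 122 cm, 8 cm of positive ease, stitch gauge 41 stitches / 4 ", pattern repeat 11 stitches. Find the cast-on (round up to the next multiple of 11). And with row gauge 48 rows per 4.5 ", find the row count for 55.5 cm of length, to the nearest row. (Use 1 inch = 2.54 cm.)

Finished = 122 + 8 = 130 cm.
130 cm × 1/2.54 = 51.18 inches.
41/4 = 10.25 sts per in; 51.18 × 10.25 = 524.61 sts.
Next multiple of 11 → 528.
55.5 cm = 21.85 inches; × 10.667 = 233.07 → 233 rows.

Cast on 528 stitches; work 233 rows.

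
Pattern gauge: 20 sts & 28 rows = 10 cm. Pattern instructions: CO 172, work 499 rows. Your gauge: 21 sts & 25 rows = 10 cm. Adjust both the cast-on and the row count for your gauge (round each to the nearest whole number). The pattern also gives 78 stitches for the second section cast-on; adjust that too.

Cast on 181 stitches; work 446 rows; second section cast-on 82 stitches.

Stitches: 172 × 21/20 = 180.60 → 181.
Rows: 499 × 25/28 = 445.54 → 446.
second section cast-on: 78 × 21/20 = 81.90 → 82.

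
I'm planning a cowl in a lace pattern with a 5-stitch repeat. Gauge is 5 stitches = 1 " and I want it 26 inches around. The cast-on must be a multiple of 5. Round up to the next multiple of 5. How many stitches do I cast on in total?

CO 130 sts.

5 / 1 = 5 sts per inch.
26 × 5 = 130.00 sts.
Next multiple of 5: 130.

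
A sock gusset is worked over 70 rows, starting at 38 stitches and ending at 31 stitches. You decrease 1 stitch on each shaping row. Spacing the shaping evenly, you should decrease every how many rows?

Decrease every 10th row.

Stitches to remove: |31 − 38| = 7.
Shaping rows needed: 7 / 1 = 7.
70 rows / 7 = every 10 rows.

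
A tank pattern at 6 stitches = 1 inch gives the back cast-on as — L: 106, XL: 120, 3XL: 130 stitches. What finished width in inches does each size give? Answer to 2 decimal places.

L 17.67 inches; XL 20.00 inches; 3XL 21.67 inches.

6/1 = 6 sts per in.
L: 106 / 6 = 17.667 → 17.67 in.
XL: 120 / 6 = 20.000 → 20.00 in.
3XL: 130 / 6 = 21.667 → 21.67 in.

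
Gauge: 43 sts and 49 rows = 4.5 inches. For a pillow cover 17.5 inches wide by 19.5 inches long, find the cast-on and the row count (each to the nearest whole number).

Stitch gauge = 43/4.5 = 9.556 sts/in; 17.5 × 9.556 = 167.22 → 167 sts.
Row gauge = 49/4.5 = 10.889 rows/in; 19.5 × 10.889 = 212.33 → 212 rows.

Cast on 167 stitches and work 212 rows.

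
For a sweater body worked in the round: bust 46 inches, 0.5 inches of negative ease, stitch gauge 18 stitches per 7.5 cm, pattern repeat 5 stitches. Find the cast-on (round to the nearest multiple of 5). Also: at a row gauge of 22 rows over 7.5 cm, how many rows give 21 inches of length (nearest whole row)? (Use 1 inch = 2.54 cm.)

Finished = 46 − 0.5 = 45.5 inches.
45.5 inches × 2.54 = 115.57 cm.
18/7.5 = 2.4 sts per cm; 115.57 × 2.4 = 277.37 sts.
Nearest multiple of 5 → 275.
21 inches = 53.34 cm; × 2.933 = 156.46 → 156 rows.

Cast on 275 stitches; work 156 rows.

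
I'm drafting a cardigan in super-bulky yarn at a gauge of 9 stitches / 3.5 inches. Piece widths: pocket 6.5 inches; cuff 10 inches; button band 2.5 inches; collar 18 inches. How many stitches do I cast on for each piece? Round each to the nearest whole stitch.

Rate = 9/3.5 = 2.571 sts per in.
pocket: 6.5 × 2.571 = 16.71 → 17.
cuff: 10 × 2.571 = 25.71 → 26.
button band: 2.5 × 2.571 = 6.43 → 6.
collar: 18 × 2.571 = 46.29 → 46.

pocket 17; cuff 26; button band 6; collar 46.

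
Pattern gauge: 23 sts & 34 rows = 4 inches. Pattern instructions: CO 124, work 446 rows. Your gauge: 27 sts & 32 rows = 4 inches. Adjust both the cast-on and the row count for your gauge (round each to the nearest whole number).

Cast on 146 stitches; work 420 rows.

Stitches: 124 × 27/23 = 145.57 → 146.
Rows: 446 × 32/34 = 419.76 → 420.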